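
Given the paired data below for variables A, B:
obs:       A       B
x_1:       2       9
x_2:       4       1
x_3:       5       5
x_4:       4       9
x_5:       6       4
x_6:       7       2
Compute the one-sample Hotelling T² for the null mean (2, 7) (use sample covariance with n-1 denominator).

Step 1 — sample mean vector:
  mean(A) = (2 + 4 + 5 + 4 + 6 + 7) / 6 = 28/6 = 4.6667
  mean(B) = (9 + 1 + 5 + 9 + 4 + 2) / 6 = 30/6 = 5
  x̄ = (4.6667, 5),  deviation x̄ - mu_0 = (4.6667, 5) - (2, 7) = (2.6667, -2).

Step 2 — sample covariance matrix, S[i,j] = (1/(n-1)) · Σ_k (x_{k,i} - mean_i) · (x_{k,j} - mean_j), divisor n-1 = 5:
  S[A,A] = ((-2.6667)·(-2.6667) + (-0.6667)·(-0.6667) + (0.3333)·(0.3333) + (-0.6667)·(-0.6667) + (1.3333)·(1.3333) + (2.3333)·(2.3333)) / 5 = 15.3333/5 = 3.0667
  S[A,B] = ((-2.6667)·(4) + (-0.6667)·(-4) + (0.3333)·(0) + (-0.6667)·(4) + (1.3333)·(-1) + (2.3333)·(-3)) / 5 = -19/5 = -3.8
  S[B,B] = ((4)·(4) + (-4)·(-4) + (0)·(0) + (4)·(4) + (-1)·(-1) + (-3)·(-3)) / 5 = 58/5 = 11.6
  S = [[3.0667, -3.8],
 [-3.8, 11.6]].

Step 3 — invert S. det(S) = 3.0667·11.6 - (-3.8)² = 21.1333.
  S^{-1} = (1/det) · [[d, -b], [-b, a]] = [[0.5489, 0.1798],
 [0.1798, 0.1451]].

Step 4 — quadratic form (x̄ - mu_0)^T · S^{-1} · (x̄ - mu_0):
  S^{-1} · (x̄ - mu_0) = (1.1041, 0.1893),
  (x̄ - mu_0)^T · [...] = (2.6667)·(1.1041) + (-2)·(0.1893) = 2.5657.

Step 5 — scale by n: T² = 6 · 2.5657 = 15.3943.

T² ≈ 15.3943


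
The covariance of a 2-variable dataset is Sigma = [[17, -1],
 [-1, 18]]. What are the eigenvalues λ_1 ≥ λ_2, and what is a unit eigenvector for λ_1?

Step 1 — characteristic polynomial of 2×2 Sigma:
  det(Sigma - λI) = λ² - trace · λ + det = 0.
  trace = 17 + 18 = 35, det = 17·18 - (-1)² = 305.
Step 2 — discriminant:
  Δ = trace² - 4·det = 1225 - 1220 = 5.
Step 3 — eigenvalues:
  λ = (trace ± √Δ)/2 = (35 ± 2.2361)/2,
  λ_1 = 18.618,  λ_2 = 16.382.

Step 4 — unit eigenvector for λ_1: solve (Sigma - λ_1 I)v = 0. First row:
  (17 - 18.618)·v_x + (-1)·v_y = 0, i.e. (-1.618)·v_x + (-1)·v_y = 0,
  so v ∝ (b, λ_1 - a) = (-1, 1.618); multiply by -1 so the first entry is positive: u = (1, -1.618).
  ||u|| = √((1)² + (-1.618)²) = √(3.618) ≈ 1.9021,
  v_1 = u/||u|| ≈ (0.5257, -0.8507) (||v_1|| = 1).

λ_1 = 18.618,  λ_2 = 16.382;  v_1 ≈ (0.5257, -0.8507)


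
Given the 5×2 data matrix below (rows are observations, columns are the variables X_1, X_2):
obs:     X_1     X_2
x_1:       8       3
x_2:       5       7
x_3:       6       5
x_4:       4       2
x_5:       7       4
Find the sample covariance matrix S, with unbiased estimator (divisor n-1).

Step 1 — column means:
  mean(X_1) = (8 + 5 + 6 + 4 + 7) / 5 = 30/5 = 6
  mean(X_2) = (3 + 7 + 5 + 2 + 4) / 5 = 21/5 = 4.2

Step 2 — sample covariance S[i,j] = (1/(n-1)) · Σ_k (x_{k,i} - mean_i) · (x_{k,j} - mean_j), with n-1 = 4.
  S[X_1,X_1] = ((2)·(2) + (-1)·(-1) + (0)·(0) + (-2)·(-2) + (1)·(1)) / 4 = 10/4 = 2.5
  S[X_1,X_2] = ((2)·(-1.2) + (-1)·(2.8) + (0)·(0.8) + (-2)·(-2.2) + (1)·(-0.2)) / 4 = -1/4 = -0.25
  S[X_2,X_2] = ((-1.2)·(-1.2) + (2.8)·(2.8) + (0.8)·(0.8) + (-2.2)·(-2.2) + (-0.2)·(-0.2)) / 4 = 14.8/4 = 3.7

S is symmetric (S[j,i] = S[i,j]). Assembling:

S = [[2.5, -0.25],
 [-0.25, 3.7]]


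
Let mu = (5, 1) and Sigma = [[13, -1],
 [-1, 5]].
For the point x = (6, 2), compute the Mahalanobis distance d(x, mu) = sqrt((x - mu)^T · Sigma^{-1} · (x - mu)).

Step 1 — centre the observation: (x - mu) = (1, 1).

Step 2 — invert Sigma. det(Sigma) = 13·5 - (-1)² = 64.
  Sigma^{-1} = (1/det) · [[d, -b], [-b, a]] = [[0.0781, 0.0156],
 [0.0156, 0.2031]].

Step 3 — form the quadratic (x - mu)^T · Sigma^{-1} · (x - mu):
  Sigma^{-1} · (x - mu) = (0.0938, 0.2188).
  (x - mu)^T · [Sigma^{-1} · (x - mu)] = (1)·(0.0938) + (1)·(0.2188) = 0.3125.

Step 4 — take square root: d = √(0.3125) ≈ 0.559.

d(x, mu) = √(0.3125) ≈ 0.559


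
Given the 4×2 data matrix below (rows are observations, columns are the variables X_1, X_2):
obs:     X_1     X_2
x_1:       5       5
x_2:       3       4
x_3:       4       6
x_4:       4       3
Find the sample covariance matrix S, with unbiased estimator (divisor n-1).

Step 1 — column means:
  mean(X_1) = (5 + 3 + 4 + 4) / 4 = 16/4 = 4
  mean(X_2) = (5 + 4 + 6 + 3) / 4 = 18/4 = 4.5

Step 2 — sample covariance S[i,j] = (1/(n-1)) · Σ_k (x_{k,i} - mean_i) · (x_{k,j} - mean_j), with n-1 = 3.
  S[X_1,X_1] = ((1)·(1) + (-1)·(-1) + (0)·(0) + (0)·(0)) / 3 = 2/3 = 0.6667
  S[X_1,X_2] = ((1)·(0.5) + (-1)·(-0.5) + (0)·(1.5) + (0)·(-1.5)) / 3 = 1/3 = 0.3333
  S[X_2,X_2] = ((0.5)·(0.5) + (-0.5)·(-0.5) + (1.5)·(1.5) + (-1.5)·(-1.5)) / 3 = 5/3 = 1.6667

S is symmetric (S[j,i] = S[i,j]). Assembling:

S = [[0.6667, 0.3333],
 [0.3333, 1.6667]]


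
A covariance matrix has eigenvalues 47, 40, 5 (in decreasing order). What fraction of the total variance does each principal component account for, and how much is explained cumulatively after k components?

Step 1 — total variance = trace(Sigma) = Σ λ_i = 47 + 40 + 5 = 92.

Step 2 — fraction explained by component i = λ_i / Σ λ:
  PC1: 47/92 = 0.5109
  PC2: 40/92 = 0.4348
  PC3: 5/92 = 0.0543

Step 3 — cumulative fraction after k components = (λ_1 + ... + λ_k) / Σ λ:
  k = 1: 47/92 = 0.5109
  k = 2: (47 + 40)/92 = 87/92 = 0.9457
  k = 3: (47 + 40 + 5)/92 = 92/92 = 1

Summary (fraction, with percent):

explained: PC1 0.5109 (51.09%), PC2 0.4348 (43.48%), PC3 0.0543 (5.43%);  cumulative: 0.5109, 0.9457, 1


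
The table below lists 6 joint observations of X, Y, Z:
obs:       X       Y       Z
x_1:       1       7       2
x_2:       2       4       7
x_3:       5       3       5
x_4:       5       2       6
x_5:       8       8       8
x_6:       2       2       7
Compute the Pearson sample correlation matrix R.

Step 1 — column means:
  mean(X) = (1 + 2 + 5 + 5 + 8 + 2) / 6 = 23/6 = 3.8333
  mean(Y) = (7 + 4 + 3 + 2 + 8 + 2) / 6 = 26/6 = 4.3333
  mean(Z) = (2 + 7 + 5 + 6 + 8 + 7) / 6 = 35/6 = 5.8333

Step 2 — sample variances and covariances s[i,j] = (1/(n-1)) · Σ_k (x_{k,i} - mean_i) · (x_{k,j} - mean_j), with n-1 = 5:
  s[X,X] = ((-2.8333)·(-2.8333) + (-1.8333)·(-1.8333) + (1.1667)·(1.1667) + (1.1667)·(1.1667) + (4.1667)·(4.1667) + (-1.8333)·(-1.8333)) / 5 = 34.8333/5 = 6.9667
  s[X,Y] = ((-2.8333)·(2.6667) + (-1.8333)·(-0.3333) + (1.1667)·(-1.3333) + (1.1667)·(-2.3333) + (4.1667)·(3.6667) + (-1.8333)·(-2.3333)) / 5 = 8.3333/5 = 1.6667
  s[X,Z] = ((-2.8333)·(-3.8333) + (-1.8333)·(1.1667) + (1.1667)·(-0.8333) + (1.1667)·(0.1667) + (4.1667)·(2.1667) + (-1.8333)·(1.1667)) / 5 = 14.8333/5 = 2.9667
  s[Y,Y] = ((2.6667)·(2.6667) + (-0.3333)·(-0.3333) + (-1.3333)·(-1.3333) + (-2.3333)·(-2.3333) + (3.6667)·(3.6667) + (-2.3333)·(-2.3333)) / 5 = 33.3333/5 = 6.6667
  s[Y,Z] = ((2.6667)·(-3.8333) + (-0.3333)·(1.1667) + (-1.3333)·(-0.8333) + (-2.3333)·(0.1667) + (3.6667)·(2.1667) + (-2.3333)·(1.1667)) / 5 = -4.6667/5 = -0.9333
  s[Z,Z] = ((-3.8333)·(-3.8333) + (1.1667)·(1.1667) + (-0.8333)·(-0.8333) + (0.1667)·(0.1667) + (2.1667)·(2.1667) + (1.1667)·(1.1667)) / 5 = 22.8333/5 = 4.5667
  Sample standard deviations s_i = √(s[i,i]):
  s(X) = √(6.9667) = 2.6394
  s(Y) = √(6.6667) = 2.582
  s(Z) = √(4.5667) = 2.137

Step 3 — r_{ij} = s_{ij} / (s_i · s_j):
  r[X,X] = 1 (diagonal).
  r[X,Y] = 1.6667 / (2.6394 · 2.582) = 1.6667 / 6.815 = 0.2446
  r[X,Z] = 2.9667 / (2.6394 · 2.137) = 2.9667 / 5.6404 = 0.526
  r[Y,Y] = 1 (diagonal).
  r[Y,Z] = -0.9333 / (2.582 · 2.137) = -0.9333 / 5.5176 = -0.1692
  r[Z,Z] = 1 (diagonal).

R is symmetric with unit diagonal. Assembling:

R = [[1, 0.2446, 0.526],
 [0.2446, 1, -0.1692],
 [0.526, -0.1692, 1]]


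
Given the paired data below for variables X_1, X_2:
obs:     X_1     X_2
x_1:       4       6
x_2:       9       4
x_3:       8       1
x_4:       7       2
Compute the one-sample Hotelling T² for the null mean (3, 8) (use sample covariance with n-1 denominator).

Step 1 — sample mean vector:
  mean(X_1) = (4 + 9 + 8 + 7) / 4 = 28/4 = 7
  mean(X_2) = (6 + 4 + 1 + 2) / 4 = 13/4 = 3.25
  x̄ = (7, 3.25),  deviation x̄ - mu_0 = (7, 3.25) - (3, 8) = (4, -4.75).

Step 2 — sample covariance matrix, S[i,j] = (1/(n-1)) · Σ_k (x_{k,i} - mean_i) · (x_{k,j} - mean_j), divisor n-1 = 3:
  S[X_1,X_1] = ((-3)·(-3) + (2)·(2) + (1)·(1) + (0)·(0)) / 3 = 14/3 = 4.6667
  S[X_1,X_2] = ((-3)·(2.75) + (2)·(0.75) + (1)·(-2.25) + (0)·(-1.25)) / 3 = -9/3 = -3
  S[X_2,X_2] = ((2.75)·(2.75) + (0.75)·(0.75) + (-2.25)·(-2.25) + (-1.25)·(-1.25)) / 3 = 14.75/3 = 4.9167
  S = [[4.6667, -3],
 [-3, 4.9167]].

Step 3 — invert S. det(S) = 4.6667·4.9167 - (-3)² = 13.9444.
  S^{-1} = (1/det) · [[d, -b], [-b, a]] = [[0.3526, 0.2151],
 [0.2151, 0.3347]].

Step 4 — quadratic form (x̄ - mu_0)^T · S^{-1} · (x̄ - mu_0):
  S^{-1} · (x̄ - mu_0) = (0.3884, -0.7291),
  (x̄ - mu_0)^T · [...] = (4)·(0.3884) + (-4.75)·(-0.7291) = 5.0169.

Step 5 — scale by n: T² = 4 · 5.0169 = 20.0677.

T² ≈ 20.0677


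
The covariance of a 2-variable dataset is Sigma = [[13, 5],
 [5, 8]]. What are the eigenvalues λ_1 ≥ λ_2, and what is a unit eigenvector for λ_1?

Step 1 — characteristic polynomial of 2×2 Sigma:
  det(Sigma - λI) = λ² - trace · λ + det = 0.
  trace = 13 + 8 = 21, det = 13·8 - (5)² = 79.
Step 2 — discriminant:
  Δ = trace² - 4·det = 441 - 316 = 125.
Step 3 — eigenvalues:
  λ = (trace ± √Δ)/2 = (21 ± 11.1803)/2,
  λ_1 = 16.0902,  λ_2 = 4.9098.

Step 4 — unit eigenvector for λ_1: solve (Sigma - λ_1 I)v = 0. First row:
  (13 - 16.0902)·v_x + (5)·v_y = 0, i.e. (-3.0902)·v_x + (5)·v_y = 0,
  so v ∝ (b, λ_1 - a) = (5, 3.0902) = u.
  ||u|| = √((5)² + (3.0902)²) = √(34.5492) ≈ 5.8779,
  v_1 = u/||u|| ≈ (0.8507, 0.5257) (||v_1|| = 1).

λ_1 = 16.0902,  λ_2 = 4.9098;  v_1 ≈ (0.8507, 0.5257)


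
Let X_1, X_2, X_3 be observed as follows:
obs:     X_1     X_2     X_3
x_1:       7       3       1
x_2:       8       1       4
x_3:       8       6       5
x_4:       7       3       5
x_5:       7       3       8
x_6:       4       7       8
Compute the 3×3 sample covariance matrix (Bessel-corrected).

Step 1 — column means:
  mean(X_1) = (7 + 8 + 8 + 7 + 7 + 4) / 6 = 41/6 = 6.8333
  mean(X_2) = (3 + 1 + 6 + 3 + 3 + 7) / 6 = 23/6 = 3.8333
  mean(X_3) = (1 + 4 + 5 + 5 + 8 + 8) / 6 = 31/6 = 5.1667

Step 2 — sample covariance S[i,j] = (1/(n-1)) · Σ_k (x_{k,i} - mean_i) · (x_{k,j} - mean_j), with n-1 = 5.
  S[X_1,X_1] = ((0.1667)·(0.1667) + (1.1667)·(1.1667) + (1.1667)·(1.1667) + (0.1667)·(0.1667) + (0.1667)·(0.1667) + (-2.8333)·(-2.8333)) / 5 = 10.8333/5 = 2.1667
  S[X_1,X_2] = ((0.1667)·(-0.8333) + (1.1667)·(-2.8333) + (1.1667)·(2.1667) + (0.1667)·(-0.8333) + (0.1667)·(-0.8333) + (-2.8333)·(3.1667)) / 5 = -10.1667/5 = -2.0333
  S[X_1,X_3] = ((0.1667)·(-4.1667) + (1.1667)·(-1.1667) + (1.1667)·(-0.1667) + (0.1667)·(-0.1667) + (0.1667)·(2.8333) + (-2.8333)·(2.8333)) / 5 = -9.8333/5 = -1.9667
  S[X_2,X_2] = ((-0.8333)·(-0.8333) + (-2.8333)·(-2.8333) + (2.1667)·(2.1667) + (-0.8333)·(-0.8333) + (-0.8333)·(-0.8333) + (3.1667)·(3.1667)) / 5 = 24.8333/5 = 4.9667
  S[X_2,X_3] = ((-0.8333)·(-4.1667) + (-2.8333)·(-1.1667) + (2.1667)·(-0.1667) + (-0.8333)·(-0.1667) + (-0.8333)·(2.8333) + (3.1667)·(2.8333)) / 5 = 13.1667/5 = 2.6333
  S[X_3,X_3] = ((-4.1667)·(-4.1667) + (-1.1667)·(-1.1667) + (-0.1667)·(-0.1667) + (-0.1667)·(-0.1667) + (2.8333)·(2.8333) + (2.8333)·(2.8333)) / 5 = 34.8333/5 = 6.9667

S is symmetric (S[j,i] = S[i,j]). Assembling:

S = [[2.1667, -2.0333, -1.9667],
 [-2.0333, 4.9667, 2.6333],
 [-1.9667, 2.6333, 6.9667]]


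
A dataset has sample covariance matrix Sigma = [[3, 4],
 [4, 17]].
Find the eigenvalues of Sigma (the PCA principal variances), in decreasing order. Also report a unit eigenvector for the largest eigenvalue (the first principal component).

Step 1 — characteristic polynomial of 2×2 Sigma:
  det(Sigma - λI) = λ² - trace · λ + det = 0.
  trace = 3 + 17 = 20, det = 3·17 - (4)² = 35.
Step 2 — discriminant:
  Δ = trace² - 4·det = 400 - 140 = 260.
Step 3 — eigenvalues:
  λ = (trace ± √Δ)/2 = (20 ± 16.1245)/2,
  λ_1 = 18.0623,  λ_2 = 1.9377.

Step 4 — unit eigenvector for λ_1: solve (Sigma - λ_1 I)v = 0. First row:
  (3 - 18.0623)·v_x + (4)·v_y = 0, i.e. (-15.0623)·v_x + (4)·v_y = 0,
  so v ∝ (b, λ_1 - a) = (4, 15.0623) = u.
  ||u|| = √((4)² + (15.0623)²) = √(242.8716) ≈ 15.5843,
  v_1 = u/||u|| ≈ (0.2567, 0.9665) (||v_1|| = 1).

λ_1 = 18.0623,  λ_2 = 1.9377;  v_1 ≈ (0.2567, 0.9665)


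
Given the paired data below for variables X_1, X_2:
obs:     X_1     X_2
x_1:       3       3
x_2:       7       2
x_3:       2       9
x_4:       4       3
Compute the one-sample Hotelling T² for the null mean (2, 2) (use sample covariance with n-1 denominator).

Step 1 — sample mean vector:
  mean(X_1) = (3 + 7 + 2 + 4) / 4 = 16/4 = 4
  mean(X_2) = (3 + 2 + 9 + 3) / 4 = 17/4 = 4.25
  x̄ = (4, 4.25),  deviation x̄ - mu_0 = (4, 4.25) - (2, 2) = (2, 2.25).

Step 2 — sample covariance matrix, S[i,j] = (1/(n-1)) · Σ_k (x_{k,i} - mean_i) · (x_{k,j} - mean_j), divisor n-1 = 3:
  S[X_1,X_1] = ((-1)·(-1) + (3)·(3) + (-2)·(-2) + (0)·(0)) / 3 = 14/3 = 4.6667
  S[X_1,X_2] = ((-1)·(-1.25) + (3)·(-2.25) + (-2)·(4.75) + (0)·(-1.25)) / 3 = -15/3 = -5
  S[X_2,X_2] = ((-1.25)·(-1.25) + (-2.25)·(-2.25) + (4.75)·(4.75) + (-1.25)·(-1.25)) / 3 = 30.75/3 = 10.25
  S = [[4.6667, -5],
 [-5, 10.25]].

Step 3 — invert S. det(S) = 4.6667·10.25 - (-5)² = 22.8333.
  S^{-1} = (1/det) · [[d, -b], [-b, a]] = [[0.4489, 0.219],
 [0.219, 0.2044]].

Step 4 — quadratic form (x̄ - mu_0)^T · S^{-1} · (x̄ - mu_0):
  S^{-1} · (x̄ - mu_0) = (1.3905, 0.8978),
  (x̄ - mu_0)^T · [...] = (2)·(1.3905) + (2.25)·(0.8978) = 4.8011.

Step 5 — scale by n: T² = 4 · 4.8011 = 19.2044.

T² ≈ 19.2044


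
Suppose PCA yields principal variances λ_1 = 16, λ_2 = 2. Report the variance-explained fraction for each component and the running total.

Step 1 — total variance = trace(Sigma) = Σ λ_i = 16 + 2 = 18.

Step 2 — fraction explained by component i = λ_i / Σ λ:
  PC1: 16/18 = 0.8889
  PC2: 2/18 = 0.1111

Step 3 — cumulative fraction after k components = (λ_1 + ... + λ_k) / Σ λ:
  k = 1: 16/18 = 0.8889
  k = 2: (16 + 2)/18 = 18/18 = 1

Summary (fraction, with percent):

explained: PC1 0.8889 (88.89%), PC2 0.1111 (11.11%);  cumulative: 0.8889, 1


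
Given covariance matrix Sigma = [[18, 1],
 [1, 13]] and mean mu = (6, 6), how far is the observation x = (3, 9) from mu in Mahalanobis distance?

Step 1 — centre the observation: (x - mu) = (-3, 3).

Step 2 — invert Sigma. det(Sigma) = 18·13 - (1)² = 233.
  Sigma^{-1} = (1/det) · [[d, -b], [-b, a]] = [[0.0558, -0.0043],
 [-0.0043, 0.0773]].

Step 3 — form the quadratic (x - mu)^T · Sigma^{-1} · (x - mu):
  Sigma^{-1} · (x - mu) = (-0.1803, 0.2446).
  (x - mu)^T · [Sigma^{-1} · (x - mu)] = (-3)·(-0.1803) + (3)·(0.2446) = 1.2747.

Step 4 — take square root: d = √(1.2747) ≈ 1.129.

d(x, mu) = √(1.2747) ≈ 1.129


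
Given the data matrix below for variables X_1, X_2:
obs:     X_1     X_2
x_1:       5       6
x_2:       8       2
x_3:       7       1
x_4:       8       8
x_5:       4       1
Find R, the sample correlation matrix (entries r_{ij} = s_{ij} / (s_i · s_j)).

Step 1 — column means:
  mean(X_1) = (5 + 8 + 7 + 8 + 4) / 5 = 32/5 = 6.4
  mean(X_2) = (6 + 2 + 1 + 8 + 1) / 5 = 18/5 = 3.6

Step 2 — sample variances and covariances s[i,j] = (1/(n-1)) · Σ_k (x_{k,i} - mean_i) · (x_{k,j} - mean_j), with n-1 = 4:
  s[X_1,X_1] = ((-1.4)·(-1.4) + (1.6)·(1.6) + (0.6)·(0.6) + (1.6)·(1.6) + (-2.4)·(-2.4)) / 4 = 13.2/4 = 3.3
  s[X_1,X_2] = ((-1.4)·(2.4) + (1.6)·(-1.6) + (0.6)·(-2.6) + (1.6)·(4.4) + (-2.4)·(-2.6)) / 4 = 5.8/4 = 1.45
  s[X_2,X_2] = ((2.4)·(2.4) + (-1.6)·(-1.6) + (-2.6)·(-2.6) + (4.4)·(4.4) + (-2.6)·(-2.6)) / 4 = 41.2/4 = 10.3
  Sample standard deviations s_i = √(s[i,i]):
  s(X_1) = √(3.3) = 1.8166
  s(X_2) = √(10.3) = 3.2094

Step 3 — r_{ij} = s_{ij} / (s_i · s_j):
  r[X_1,X_1] = 1 (diagonal).
  r[X_1,X_2] = 1.45 / (1.8166 · 3.2094) = 1.45 / 5.8301 = 0.2487
  r[X_2,X_2] = 1 (diagonal).

R is symmetric with unit diagonal. Assembling:

R = [[1, 0.2487],
 [0.2487, 1]]


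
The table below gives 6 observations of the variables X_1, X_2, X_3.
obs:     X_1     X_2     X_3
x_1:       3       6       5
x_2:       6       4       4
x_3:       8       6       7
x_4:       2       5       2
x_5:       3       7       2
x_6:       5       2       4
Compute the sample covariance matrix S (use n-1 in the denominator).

Step 1 — column means:
  mean(X_1) = (3 + 6 + 8 + 2 + 3 + 5) / 6 = 27/6 = 4.5
  mean(X_2) = (6 + 4 + 6 + 5 + 7 + 2) / 6 = 30/6 = 5
  mean(X_3) = (5 + 4 + 7 + 2 + 2 + 4) / 6 = 24/6 = 4

Step 2 — sample covariance S[i,j] = (1/(n-1)) · Σ_k (x_{k,i} - mean_i) · (x_{k,j} - mean_j), with n-1 = 5.
  S[X_1,X_1] = ((-1.5)·(-1.5) + (1.5)·(1.5) + (3.5)·(3.5) + (-2.5)·(-2.5) + (-1.5)·(-1.5) + (0.5)·(0.5)) / 5 = 25.5/5 = 5.1
  S[X_1,X_2] = ((-1.5)·(1) + (1.5)·(-1) + (3.5)·(1) + (-2.5)·(0) + (-1.5)·(2) + (0.5)·(-3)) / 5 = -4/5 = -0.8
  S[X_1,X_3] = ((-1.5)·(1) + (1.5)·(0) + (3.5)·(3) + (-2.5)·(-2) + (-1.5)·(-2) + (0.5)·(0)) / 5 = 17/5 = 3.4
  S[X_2,X_2] = ((1)·(1) + (-1)·(-1) + (1)·(1) + (0)·(0) + (2)·(2) + (-3)·(-3)) / 5 = 16/5 = 3.2
  S[X_2,X_3] = ((1)·(1) + (-1)·(0) + (1)·(3) + (0)·(-2) + (2)·(-2) + (-3)·(0)) / 5 = 0/5 = 0
  S[X_3,X_3] = ((1)·(1) + (0)·(0) + (3)·(3) + (-2)·(-2) + (-2)·(-2) + (0)·(0)) / 5 = 18/5 = 3.6

S is symmetric (S[j,i] = S[i,j]). Assembling:

S = [[5.1, -0.8, 3.4],
 [-0.8, 3.2, 0],
 [3.4, 0, 3.6]]


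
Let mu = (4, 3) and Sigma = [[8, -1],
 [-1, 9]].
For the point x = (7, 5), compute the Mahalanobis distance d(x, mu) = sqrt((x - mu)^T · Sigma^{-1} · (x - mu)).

Step 1 — centre the observation: (x - mu) = (3, 2).

Step 2 — invert Sigma. det(Sigma) = 8·9 - (-1)² = 71.
  Sigma^{-1} = (1/det) · [[d, -b], [-b, a]] = [[0.1268, 0.0141],
 [0.0141, 0.1127]].

Step 3 — form the quadratic (x - mu)^T · Sigma^{-1} · (x - mu):
  Sigma^{-1} · (x - mu) = (0.4085, 0.2676).
  (x - mu)^T · [Sigma^{-1} · (x - mu)] = (3)·(0.4085) + (2)·(0.2676) = 1.7606.

Step 4 — take square root: d = √(1.7606) ≈ 1.3269.

d(x, mu) = √(1.7606) ≈ 1.3269


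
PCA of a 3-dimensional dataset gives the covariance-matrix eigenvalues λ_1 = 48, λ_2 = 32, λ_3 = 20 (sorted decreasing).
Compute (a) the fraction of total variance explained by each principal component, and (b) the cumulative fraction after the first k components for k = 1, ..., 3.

Step 1 — total variance = trace(Sigma) = Σ λ_i = 48 + 32 + 20 = 100.

Step 2 — fraction explained by component i = λ_i / Σ λ:
  PC1: 48/100 = 0.48
  PC2: 32/100 = 0.32
  PC3: 20/100 = 0.2

Step 3 — cumulative fraction after k components = (λ_1 + ... + λ_k) / Σ λ:
  k = 1: 48/100 = 0.48
  k = 2: (48 + 32)/100 = 80/100 = 0.8
  k = 3: (48 + 32 + 20)/100 = 100/100 = 1

Summary (fraction, with percent):

explained: PC1 0.48 (48%), PC2 0.32 (32%), PC3 0.2 (20%);  cumulative: 0.48, 0.8, 1


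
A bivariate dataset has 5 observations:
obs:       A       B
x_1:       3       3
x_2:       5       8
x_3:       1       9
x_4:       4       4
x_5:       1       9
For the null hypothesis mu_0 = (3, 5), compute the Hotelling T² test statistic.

Step 1 — sample mean vector:
  mean(A) = (3 + 5 + 1 + 4 + 1) / 5 = 14/5 = 2.8
  mean(B) = (3 + 8 + 9 + 4 + 9) / 5 = 33/5 = 6.6
  x̄ = (2.8, 6.6),  deviation x̄ - mu_0 = (2.8, 6.6) - (3, 5) = (-0.2, 1.6).

Step 2 — sample covariance matrix, S[i,j] = (1/(n-1)) · Σ_k (x_{k,i} - mean_i) · (x_{k,j} - mean_j), divisor n-1 = 4:
  S[A,A] = ((0.2)·(0.2) + (2.2)·(2.2) + (-1.8)·(-1.8) + (1.2)·(1.2) + (-1.8)·(-1.8)) / 4 = 12.8/4 = 3.2
  S[A,B] = ((0.2)·(-3.6) + (2.2)·(1.4) + (-1.8)·(2.4) + (1.2)·(-2.6) + (-1.8)·(2.4)) / 4 = -9.4/4 = -2.35
  S[B,B] = ((-3.6)·(-3.6) + (1.4)·(1.4) + (2.4)·(2.4) + (-2.6)·(-2.6) + (2.4)·(2.4)) / 4 = 33.2/4 = 8.3
  S = [[3.2, -2.35],
 [-2.35, 8.3]].

Step 3 — invert S. det(S) = 3.2·8.3 - (-2.35)² = 21.0375.
  S^{-1} = (1/det) · [[d, -b], [-b, a]] = [[0.3945, 0.1117],
 [0.1117, 0.1521]].

Step 4 — quadratic form (x̄ - mu_0)^T · S^{-1} · (x̄ - mu_0):
  S^{-1} · (x̄ - mu_0) = (0.0998, 0.221),
  (x̄ - mu_0)^T · [...] = (-0.2)·(0.0998) + (1.6)·(0.221) = 0.3337.

Step 5 — scale by n: T² = 5 · 0.3337 = 1.6684.

T² ≈ 1.6684


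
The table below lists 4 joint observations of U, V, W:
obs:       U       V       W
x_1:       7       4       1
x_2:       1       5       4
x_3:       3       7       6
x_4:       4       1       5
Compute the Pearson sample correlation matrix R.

Step 1 — column means:
  mean(U) = (7 + 1 + 3 + 4) / 4 = 15/4 = 3.75
  mean(V) = (4 + 5 + 7 + 1) / 4 = 17/4 = 4.25
  mean(W) = (1 + 4 + 6 + 5) / 4 = 16/4 = 4

Step 2 — sample variances and covariances s[i,j] = (1/(n-1)) · Σ_k (x_{k,i} - mean_i) · (x_{k,j} - mean_j), with n-1 = 3:
  s[U,U] = ((3.25)·(3.25) + (-2.75)·(-2.75) + (-0.75)·(-0.75) + (0.25)·(0.25)) / 3 = 18.75/3 = 6.25
  s[U,V] = ((3.25)·(-0.25) + (-2.75)·(0.75) + (-0.75)·(2.75) + (0.25)·(-3.25)) / 3 = -5.75/3 = -1.9167
  s[U,W] = ((3.25)·(-3) + (-2.75)·(0) + (-0.75)·(2) + (0.25)·(1)) / 3 = -11/3 = -3.6667
  s[V,V] = ((-0.25)·(-0.25) + (0.75)·(0.75) + (2.75)·(2.75) + (-3.25)·(-3.25)) / 3 = 18.75/3 = 6.25
  s[V,W] = ((-0.25)·(-3) + (0.75)·(0) + (2.75)·(2) + (-3.25)·(1)) / 3 = 3/3 = 1
  s[W,W] = ((-3)·(-3) + (0)·(0) + (2)·(2) + (1)·(1)) / 3 = 14/3 = 4.6667
  Sample standard deviations s_i = √(s[i,i]):
  s(U) = √(6.25) = 2.5
  s(V) = √(6.25) = 2.5
  s(W) = √(4.6667) = 2.1602

Step 3 — r_{ij} = s_{ij} / (s_i · s_j):
  r[U,U] = 1 (diagonal).
  r[U,V] = -1.9167 / (2.5 · 2.5) = -1.9167 / 6.25 = -0.3067
  r[U,W] = -3.6667 / (2.5 · 2.1602) = -3.6667 / 5.4006 = -0.6789
  r[V,V] = 1 (diagonal).
  r[V,W] = 1 / (2.5 · 2.1602) = 1 / 5.4006 = 0.1852
  r[W,W] = 1 (diagonal).

R is symmetric with unit diagonal. Assembling:

R = [[1, -0.3067, -0.6789],
 [-0.3067, 1, 0.1852],
 [-0.6789, 0.1852, 1]]


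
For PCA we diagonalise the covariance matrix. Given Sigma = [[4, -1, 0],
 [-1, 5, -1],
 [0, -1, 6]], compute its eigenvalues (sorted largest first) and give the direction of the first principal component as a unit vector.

Step 1 — characteristic polynomial p(λ) = det(λI - Sigma) = λ³ - tr·λ² + c_1·λ - det, where tr = trace, c_1 = sum of the principal 2×2 minors, det = det(Sigma):
  tr = 4 + 5 + 6 = 15,
  c_1 = (4·5 - (-1)²) + (4·6 - (0)²) + (5·6 - (-1)²) = 19 + 24 + 29 = 72,
  det = 4·(5·6 - (-1)²) - (-1)·((-1)·6 - (-1)·(0)) + (0)·((-1)·(-1) - 5·(0)) = 4·(29) - (-1)·(-6) + (0)·(1) = 110.
  So p(λ) = λ³ - 15λ² + 72λ - 110.
Step 2 — look for an integer root (rational root theorem: any rational root is an integer divisor of 110). Testing λ = 5:
  p(5) = 125 - 375 + 360 - 110 = 0  ✓
  Dividing out (λ - 5): p(λ) = (λ - 5)(λ² - 10λ + 22).
Step 3 — remaining eigenvalues from the quadratic λ² - 10λ + 22 = 0:
  Δ = 10² - 4·22 = 100 - 88 = 12,  λ = (10 ± √12)/2 = (10 ± 3.4641)/2 ≈ 6.7321 or 3.2679.
  Sorted: λ_1 = 6.7321,  λ_2 = 5,  λ_3 = 3.2679  (check: sum = 15 = tr ✓).

Step 4 — unit eigenvector for λ_1 ≈ 6.7321: v spans the null space of (Sigma - λ_1 I), whose rows are
  r_1 = (-2.7321, -1, 0),  r_2 = (-1, -1.7321, -1),  r_3 = (0, -1, -0.7321).
  v is orthogonal to every row, so take v ∝ r_1 × r_2 = ((-1)·(-1) - (0)·(-1.7321), (0)·(-1) - (-2.7321)·(-1), (-2.7321)·(-1.7321) - (-1)·(-1)) ≈ (1, -2.7321, 3.7321).
  Let u = (1, -2.7321, 3.7321).
  ||u|| = √((1)² + (-2.7321)² + (3.7321)²) = √(22.3923) ≈ 4.7321,  v_1 = u/||u|| ≈ (0.2113, -0.5774, 0.7887) (||v_1|| = 1).

λ_1 = 6.7321,  λ_2 = 5,  λ_3 = 3.2679;  v_1 ≈ (0.2113, -0.5774, 0.7887)


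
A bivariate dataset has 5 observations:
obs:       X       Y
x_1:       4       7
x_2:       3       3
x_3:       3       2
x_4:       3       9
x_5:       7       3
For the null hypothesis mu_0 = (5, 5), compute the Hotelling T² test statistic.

Step 1 — sample mean vector:
  mean(X) = (4 + 3 + 3 + 3 + 7) / 5 = 20/5 = 4
  mean(Y) = (7 + 3 + 2 + 9 + 3) / 5 = 24/5 = 4.8
  x̄ = (4, 4.8),  deviation x̄ - mu_0 = (4, 4.8) - (5, 5) = (-1, -0.2).

Step 2 — sample covariance matrix, S[i,j] = (1/(n-1)) · Σ_k (x_{k,i} - mean_i) · (x_{k,j} - mean_j), divisor n-1 = 4:
  S[X,X] = ((0)·(0) + (-1)·(-1) + (-1)·(-1) + (-1)·(-1) + (3)·(3)) / 4 = 12/4 = 3
  S[X,Y] = ((0)·(2.2) + (-1)·(-1.8) + (-1)·(-2.8) + (-1)·(4.2) + (3)·(-1.8)) / 4 = -5/4 = -1.25
  S[Y,Y] = ((2.2)·(2.2) + (-1.8)·(-1.8) + (-2.8)·(-2.8) + (4.2)·(4.2) + (-1.8)·(-1.8)) / 4 = 36.8/4 = 9.2
  S = [[3, -1.25],
 [-1.25, 9.2]].

Step 3 — invert S. det(S) = 3·9.2 - (-1.25)² = 26.0375.
  S^{-1} = (1/det) · [[d, -b], [-b, a]] = [[0.3533, 0.048],
 [0.048, 0.1152]].

Step 4 — quadratic form (x̄ - mu_0)^T · S^{-1} · (x̄ - mu_0):
  S^{-1} · (x̄ - mu_0) = (-0.3629, -0.0711),
  (x̄ - mu_0)^T · [...] = (-1)·(-0.3629) + (-0.2)·(-0.0711) = 0.3771.

Step 5 — scale by n: T² = 5 · 0.3771 = 1.8857.

T² ≈ 1.8857


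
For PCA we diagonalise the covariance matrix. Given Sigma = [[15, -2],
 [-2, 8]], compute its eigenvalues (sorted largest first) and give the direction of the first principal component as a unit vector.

Step 1 — characteristic polynomial of 2×2 Sigma:
  det(Sigma - λI) = λ² - trace · λ + det = 0.
  trace = 15 + 8 = 23, det = 15·8 - (-2)² = 116.
Step 2 — discriminant:
  Δ = trace² - 4·det = 529 - 464 = 65.
Step 3 — eigenvalues:
  λ = (trace ± √Δ)/2 = (23 ± 8.0623)/2,
  λ_1 = 15.5311,  λ_2 = 7.4689.

Step 4 — unit eigenvector for λ_1: solve (Sigma - λ_1 I)v = 0. First row:
  (15 - 15.5311)·v_x + (-2)·v_y = 0, i.e. (-0.5311)·v_x + (-2)·v_y = 0,
  so v ∝ (b, λ_1 - a) = (-2, 0.5311); multiply by -1 so the first entry is positive: u = (2, -0.5311).
  ||u|| = √((2)² + (-0.5311)²) = √(4.2821) ≈ 2.0693,
  v_1 = u/||u|| ≈ (0.9665, -0.2567) (||v_1|| = 1).

λ_1 = 15.5311,  λ_2 = 7.4689;  v_1 ≈ (0.9665, -0.2567)


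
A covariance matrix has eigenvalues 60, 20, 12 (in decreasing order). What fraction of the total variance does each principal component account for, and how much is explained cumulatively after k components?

Step 1 — total variance = trace(Sigma) = Σ λ_i = 60 + 20 + 12 = 92.

Step 2 — fraction explained by component i = λ_i / Σ λ:
  PC1: 60/92 = 0.6522
  PC2: 20/92 = 0.2174
  PC3: 12/92 = 0.1304

Step 3 — cumulative fraction after k components = (λ_1 + ... + λ_k) / Σ λ:
  k = 1: 60/92 = 0.6522
  k = 2: (60 + 20)/92 = 80/92 = 0.8696
  k = 3: (60 + 20 + 12)/92 = 92/92 = 1

Summary (fraction, with percent):

explained: PC1 0.6522 (65.22%), PC2 0.2174 (21.74%), PC3 0.1304 (13.04%);  cumulative: 0.6522, 0.8696, 1


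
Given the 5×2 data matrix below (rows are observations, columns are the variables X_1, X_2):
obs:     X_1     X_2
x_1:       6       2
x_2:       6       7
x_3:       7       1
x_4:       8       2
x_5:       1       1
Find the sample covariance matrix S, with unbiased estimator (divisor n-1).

Step 1 — column means:
  mean(X_1) = (6 + 6 + 7 + 8 + 1) / 5 = 28/5 = 5.6
  mean(X_2) = (2 + 7 + 1 + 2 + 1) / 5 = 13/5 = 2.6

Step 2 — sample covariance S[i,j] = (1/(n-1)) · Σ_k (x_{k,i} - mean_i) · (x_{k,j} - mean_j), with n-1 = 4.
  S[X_1,X_1] = ((0.4)·(0.4) + (0.4)·(0.4) + (1.4)·(1.4) + (2.4)·(2.4) + (-4.6)·(-4.6)) / 4 = 29.2/4 = 7.3
  S[X_1,X_2] = ((0.4)·(-0.6) + (0.4)·(4.4) + (1.4)·(-1.6) + (2.4)·(-0.6) + (-4.6)·(-1.6)) / 4 = 5.2/4 = 1.3
  S[X_2,X_2] = ((-0.6)·(-0.6) + (4.4)·(4.4) + (-1.6)·(-1.6) + (-0.6)·(-0.6) + (-1.6)·(-1.6)) / 4 = 25.2/4 = 6.3

S is symmetric (S[j,i] = S[i,j]). Assembling:

S = [[7.3, 1.3],
 [1.3, 6.3]]


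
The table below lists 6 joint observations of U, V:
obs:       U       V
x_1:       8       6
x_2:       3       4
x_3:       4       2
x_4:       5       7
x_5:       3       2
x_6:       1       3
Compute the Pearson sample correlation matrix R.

Step 1 — column means:
  mean(U) = (8 + 3 + 4 + 5 + 3 + 1) / 6 = 24/6 = 4
  mean(V) = (6 + 4 + 2 + 7 + 2 + 3) / 6 = 24/6 = 4

Step 2 — sample variances and covariances s[i,j] = (1/(n-1)) · Σ_k (x_{k,i} - mean_i) · (x_{k,j} - mean_j), with n-1 = 5:
  s[U,U] = ((4)·(4) + (-1)·(-1) + (0)·(0) + (1)·(1) + (-1)·(-1) + (-3)·(-3)) / 5 = 28/5 = 5.6
  s[U,V] = ((4)·(2) + (-1)·(0) + (0)·(-2) + (1)·(3) + (-1)·(-2) + (-3)·(-1)) / 5 = 16/5 = 3.2
  s[V,V] = ((2)·(2) + (0)·(0) + (-2)·(-2) + (3)·(3) + (-2)·(-2) + (-1)·(-1)) / 5 = 22/5 = 4.4
  Sample standard deviations s_i = √(s[i,i]):
  s(U) = √(5.6) = 2.3664
  s(V) = √(4.4) = 2.0976

Step 3 — r_{ij} = s_{ij} / (s_i · s_j):
  r[U,U] = 1 (diagonal).
  r[U,V] = 3.2 / (2.3664 · 2.0976) = 3.2 / 4.9639 = 0.6447
  r[V,V] = 1 (diagonal).

R is symmetric with unit diagonal. Assembling:

R = [[1, 0.6447],
 [0.6447, 1]]


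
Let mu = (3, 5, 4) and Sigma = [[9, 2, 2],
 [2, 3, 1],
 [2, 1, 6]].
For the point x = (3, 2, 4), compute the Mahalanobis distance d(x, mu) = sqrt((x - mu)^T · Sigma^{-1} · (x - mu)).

Step 1 — centre the observation: (x - mu) = (0, -3, 0).

Step 2 — invert Sigma (cofactor / det for 3×3, or solve directly):
  Sigma^{-1} = [[0.136, -0.08, -0.032],
 [-0.08, 0.4, -0.04],
 [-0.032, -0.04, 0.184]].

Step 3 — form the quadratic (x - mu)^T · Sigma^{-1} · (x - mu):
  Sigma^{-1} · (x - mu) = (0.24, -1.2, 0.12).
  (x - mu)^T · [Sigma^{-1} · (x - mu)] = (0)·(0.24) + (-3)·(-1.2) + (0)·(0.12) = 3.6.

Step 4 — take square root: d = √(3.6) ≈ 1.8974.

d(x, mu) = √(3.6) ≈ 1.8974


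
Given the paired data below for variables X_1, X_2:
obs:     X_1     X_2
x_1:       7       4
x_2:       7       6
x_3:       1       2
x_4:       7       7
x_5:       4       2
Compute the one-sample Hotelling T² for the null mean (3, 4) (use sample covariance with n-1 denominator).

Step 1 — sample mean vector:
  mean(X_1) = (7 + 7 + 1 + 7 + 4) / 5 = 26/5 = 5.2
  mean(X_2) = (4 + 6 + 2 + 7 + 2) / 5 = 21/5 = 4.2
  x̄ = (5.2, 4.2),  deviation x̄ - mu_0 = (5.2, 4.2) - (3, 4) = (2.2, 0.2).

Step 2 — sample covariance matrix, S[i,j] = (1/(n-1)) · Σ_k (x_{k,i} - mean_i) · (x_{k,j} - mean_j), divisor n-1 = 4:
  S[X_1,X_1] = ((1.8)·(1.8) + (1.8)·(1.8) + (-4.2)·(-4.2) + (1.8)·(1.8) + (-1.2)·(-1.2)) / 4 = 28.8/4 = 7.2
  S[X_1,X_2] = ((1.8)·(-0.2) + (1.8)·(1.8) + (-4.2)·(-2.2) + (1.8)·(2.8) + (-1.2)·(-2.2)) / 4 = 19.8/4 = 4.95
  S[X_2,X_2] = ((-0.2)·(-0.2) + (1.8)·(1.8) + (-2.2)·(-2.2) + (2.8)·(2.8) + (-2.2)·(-2.2)) / 4 = 20.8/4 = 5.2
  S = [[7.2, 4.95],
 [4.95, 5.2]].

Step 3 — invert S. det(S) = 7.2·5.2 - (4.95)² = 12.9375.
  S^{-1} = (1/det) · [[d, -b], [-b, a]] = [[0.4019, -0.3826],
 [-0.3826, 0.5565]].

Step 4 — quadratic form (x̄ - mu_0)^T · S^{-1} · (x̄ - mu_0):
  S^{-1} · (x̄ - mu_0) = (0.8077, -0.7304),
  (x̄ - mu_0)^T · [...] = (2.2)·(0.8077) + (0.2)·(-0.7304) = 1.6309.

Step 5 — scale by n: T² = 5 · 1.6309 = 8.1546.

T² ≈ 8.1546


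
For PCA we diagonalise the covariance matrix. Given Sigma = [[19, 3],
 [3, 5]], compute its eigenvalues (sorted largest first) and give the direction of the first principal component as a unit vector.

Step 1 — characteristic polynomial of 2×2 Sigma:
  det(Sigma - λI) = λ² - trace · λ + det = 0.
  trace = 19 + 5 = 24, det = 19·5 - (3)² = 86.
Step 2 — discriminant:
  Δ = trace² - 4·det = 576 - 344 = 232.
Step 3 — eigenvalues:
  λ = (trace ± √Δ)/2 = (24 ± 15.2315)/2,
  λ_1 = 19.6158,  λ_2 = 4.3842.

Step 4 — unit eigenvector for λ_1: solve (Sigma - λ_1 I)v = 0. First row:
  (19 - 19.6158)·v_x + (3)·v_y = 0, i.e. (-0.6158)·v_x + (3)·v_y = 0,
  so v ∝ (b, λ_1 - a) = (3, 0.6158) = u.
  ||u|| = √((3)² + (0.6158)²) = √(9.3792) ≈ 3.0625,
  v_1 = u/||u|| ≈ (0.9796, 0.2011) (||v_1|| = 1).

λ_1 = 19.6158,  λ_2 = 4.3842;  v_1 ≈ (0.9796, 0.2011)


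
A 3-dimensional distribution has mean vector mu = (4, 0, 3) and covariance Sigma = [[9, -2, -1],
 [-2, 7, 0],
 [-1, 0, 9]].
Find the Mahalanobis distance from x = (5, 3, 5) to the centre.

Step 1 — centre the observation: (x - mu) = (1, 3, 2).

Step 2 — invert Sigma (cofactor / det for 3×3, or solve directly):
  Sigma^{-1} = [[0.1202, 0.0344, 0.0134],
 [0.0344, 0.1527, 0.0038],
 [0.0134, 0.0038, 0.1126]].

Step 3 — form the quadratic (x - mu)^T · Sigma^{-1} · (x - mu):
  Sigma^{-1} · (x - mu) = (0.25, 0.5, 0.25).
  (x - mu)^T · [Sigma^{-1} · (x - mu)] = (1)·(0.25) + (3)·(0.5) + (2)·(0.25) = 2.25.

Step 4 — take square root: d = √(2.25) ≈ 1.5.

d(x, mu) = √(2.25) ≈ 1.5


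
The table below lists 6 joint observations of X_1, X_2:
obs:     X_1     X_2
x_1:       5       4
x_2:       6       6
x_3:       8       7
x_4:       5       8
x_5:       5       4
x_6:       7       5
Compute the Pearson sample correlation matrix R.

Step 1 — column means:
  mean(X_1) = (5 + 6 + 8 + 5 + 5 + 7) / 6 = 36/6 = 6
  mean(X_2) = (4 + 6 + 7 + 8 + 4 + 5) / 6 = 34/6 = 5.6667

Step 2 — sample variances and covariances s[i,j] = (1/(n-1)) · Σ_k (x_{k,i} - mean_i) · (x_{k,j} - mean_j), with n-1 = 5:
  s[X_1,X_1] = ((-1)·(-1) + (0)·(0) + (2)·(2) + (-1)·(-1) + (-1)·(-1) + (1)·(1)) / 5 = 8/5 = 1.6
  s[X_1,X_2] = ((-1)·(-1.6667) + (0)·(0.3333) + (2)·(1.3333) + (-1)·(2.3333) + (-1)·(-1.6667) + (1)·(-0.6667)) / 5 = 3/5 = 0.6
  s[X_2,X_2] = ((-1.6667)·(-1.6667) + (0.3333)·(0.3333) + (1.3333)·(1.3333) + (2.3333)·(2.3333) + (-1.6667)·(-1.6667) + (-0.6667)·(-0.6667)) / 5 = 13.3333/5 = 2.6667
  Sample standard deviations s_i = √(s[i,i]):
  s(X_1) = √(1.6) = 1.2649
  s(X_2) = √(2.6667) = 1.633

Step 3 — r_{ij} = s_{ij} / (s_i · s_j):
  r[X_1,X_1] = 1 (diagonal).
  r[X_1,X_2] = 0.6 / (1.2649 · 1.633) = 0.6 / 2.0656 = 0.2905
  r[X_2,X_2] = 1 (diagonal).

R is symmetric with unit diagonal. Assembling:

R = [[1, 0.2905],
 [0.2905, 1]]


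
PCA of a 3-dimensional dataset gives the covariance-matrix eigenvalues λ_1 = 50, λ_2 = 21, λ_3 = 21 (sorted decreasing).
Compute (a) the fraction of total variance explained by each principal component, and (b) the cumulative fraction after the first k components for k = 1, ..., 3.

Step 1 — total variance = trace(Sigma) = Σ λ_i = 50 + 21 + 21 = 92.

Step 2 — fraction explained by component i = λ_i / Σ λ:
  PC1: 50/92 = 0.5435
  PC2: 21/92 = 0.2283
  PC3: 21/92 = 0.2283

Step 3 — cumulative fraction after k components = (λ_1 + ... + λ_k) / Σ λ:
  k = 1: 50/92 = 0.5435
  k = 2: (50 + 21)/92 = 71/92 = 0.7717
  k = 3: (50 + 21 + 21)/92 = 92/92 = 1

Summary (fraction, with percent):

explained: PC1 0.5435 (54.35%), PC2 0.2283 (22.83%), PC3 0.2283 (22.83%);  cumulative: 0.5435, 0.7717, 1


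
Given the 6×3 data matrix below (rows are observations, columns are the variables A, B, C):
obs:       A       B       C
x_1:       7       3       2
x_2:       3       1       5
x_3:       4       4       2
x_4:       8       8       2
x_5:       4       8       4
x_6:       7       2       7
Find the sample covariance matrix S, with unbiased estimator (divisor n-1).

Step 1 — column means:
  mean(A) = (7 + 3 + 4 + 8 + 4 + 7) / 6 = 33/6 = 5.5
  mean(B) = (3 + 1 + 4 + 8 + 8 + 2) / 6 = 26/6 = 4.3333
  mean(C) = (2 + 5 + 2 + 2 + 4 + 7) / 6 = 22/6 = 3.6667

Step 2 — sample covariance S[i,j] = (1/(n-1)) · Σ_k (x_{k,i} - mean_i) · (x_{k,j} - mean_j), with n-1 = 5.
  S[A,A] = ((1.5)·(1.5) + (-2.5)·(-2.5) + (-1.5)·(-1.5) + (2.5)·(2.5) + (-1.5)·(-1.5) + (1.5)·(1.5)) / 5 = 21.5/5 = 4.3
  S[A,B] = ((1.5)·(-1.3333) + (-2.5)·(-3.3333) + (-1.5)·(-0.3333) + (2.5)·(3.6667) + (-1.5)·(3.6667) + (1.5)·(-2.3333)) / 5 = 7/5 = 1.4
  S[A,C] = ((1.5)·(-1.6667) + (-2.5)·(1.3333) + (-1.5)·(-1.6667) + (2.5)·(-1.6667) + (-1.5)·(0.3333) + (1.5)·(3.3333)) / 5 = -3/5 = -0.6
  S[B,B] = ((-1.3333)·(-1.3333) + (-3.3333)·(-3.3333) + (-0.3333)·(-0.3333) + (3.6667)·(3.6667) + (3.6667)·(3.6667) + (-2.3333)·(-2.3333)) / 5 = 45.3333/5 = 9.0667
  S[B,C] = ((-1.3333)·(-1.6667) + (-3.3333)·(1.3333) + (-0.3333)·(-1.6667) + (3.6667)·(-1.6667) + (3.6667)·(0.3333) + (-2.3333)·(3.3333)) / 5 = -14.3333/5 = -2.8667
  S[C,C] = ((-1.6667)·(-1.6667) + (1.3333)·(1.3333) + (-1.6667)·(-1.6667) + (-1.6667)·(-1.6667) + (0.3333)·(0.3333) + (3.3333)·(3.3333)) / 5 = 21.3333/5 = 4.2667

S is symmetric (S[j,i] = S[i,j]). Assembling:

S = [[4.3, 1.4, -0.6],
 [1.4, 9.0667, -2.8667],
 [-0.6, -2.8667, 4.2667]]


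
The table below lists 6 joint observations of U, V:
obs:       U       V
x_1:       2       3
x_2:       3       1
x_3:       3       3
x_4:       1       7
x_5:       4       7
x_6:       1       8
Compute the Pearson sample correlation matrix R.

Step 1 — column means:
  mean(U) = (2 + 3 + 3 + 1 + 4 + 1) / 6 = 14/6 = 2.3333
  mean(V) = (3 + 1 + 3 + 7 + 7 + 8) / 6 = 29/6 = 4.8333

Step 2 — sample variances and covariances s[i,j] = (1/(n-1)) · Σ_k (x_{k,i} - mean_i) · (x_{k,j} - mean_j), with n-1 = 5:
  s[U,U] = ((-0.3333)·(-0.3333) + (0.6667)·(0.6667) + (0.6667)·(0.6667) + (-1.3333)·(-1.3333) + (1.6667)·(1.6667) + (-1.3333)·(-1.3333)) / 5 = 7.3333/5 = 1.4667
  s[U,V] = ((-0.3333)·(-1.8333) + (0.6667)·(-3.8333) + (0.6667)·(-1.8333) + (-1.3333)·(2.1667) + (1.6667)·(2.1667) + (-1.3333)·(3.1667)) / 5 = -6.6667/5 = -1.3333
  s[V,V] = ((-1.8333)·(-1.8333) + (-3.8333)·(-3.8333) + (-1.8333)·(-1.8333) + (2.1667)·(2.1667) + (2.1667)·(2.1667) + (3.1667)·(3.1667)) / 5 = 40.8333/5 = 8.1667
  Sample standard deviations s_i = √(s[i,i]):
  s(U) = √(1.4667) = 1.2111
  s(V) = √(8.1667) = 2.8577

Step 3 — r_{ij} = s_{ij} / (s_i · s_j):
  r[U,U] = 1 (diagonal).
  r[U,V] = -1.3333 / (1.2111 · 2.8577) = -1.3333 / 3.4609 = -0.3853
  r[V,V] = 1 (diagonal).

R is symmetric with unit diagonal. Assembling:

R = [[1, -0.3853],
 [-0.3853, 1]]


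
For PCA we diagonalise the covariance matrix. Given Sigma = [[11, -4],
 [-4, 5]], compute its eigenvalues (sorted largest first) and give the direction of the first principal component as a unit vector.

Step 1 — characteristic polynomial of 2×2 Sigma:
  det(Sigma - λI) = λ² - trace · λ + det = 0.
  trace = 11 + 5 = 16, det = 11·5 - (-4)² = 39.
Step 2 — discriminant:
  Δ = trace² - 4·det = 256 - 156 = 100.
Step 3 — eigenvalues:
  λ = (trace ± √Δ)/2 = (16 ± 10)/2,
  λ_1 = 13,  λ_2 = 3.

Step 4 — unit eigenvector for λ_1: solve (Sigma - λ_1 I)v = 0. First row:
  (11 - 13)·v_x + (-4)·v_y = 0, i.e. (-2)·v_x + (-4)·v_y = 0,
  so v ∝ (b, λ_1 - a) = (-4, 2); multiply by -1 so the first entry is positive: u = (4, -2).
  ||u|| = √((4)² + (-2)²) = √(20) ≈ 4.4721,
  v_1 = u/||u|| ≈ (0.8944, -0.4472) (||v_1|| = 1).

λ_1 = 13,  λ_2 = 3;  v_1 ≈ (0.8944, -0.4472)


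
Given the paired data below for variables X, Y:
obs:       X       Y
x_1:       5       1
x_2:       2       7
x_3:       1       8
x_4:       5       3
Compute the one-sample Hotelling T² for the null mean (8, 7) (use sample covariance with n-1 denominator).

Step 1 — sample mean vector:
  mean(X) = (5 + 2 + 1 + 5) / 4 = 13/4 = 3.25
  mean(Y) = (1 + 7 + 8 + 3) / 4 = 19/4 = 4.75
  x̄ = (3.25, 4.75),  deviation x̄ - mu_0 = (3.25, 4.75) - (8, 7) = (-4.75, -2.25).

Step 2 — sample covariance matrix, S[i,j] = (1/(n-1)) · Σ_k (x_{k,i} - mean_i) · (x_{k,j} - mean_j), divisor n-1 = 3:
  S[X,X] = ((1.75)·(1.75) + (-1.25)·(-1.25) + (-2.25)·(-2.25) + (1.75)·(1.75)) / 3 = 12.75/3 = 4.25
  S[X,Y] = ((1.75)·(-3.75) + (-1.25)·(2.25) + (-2.25)·(3.25) + (1.75)·(-1.75)) / 3 = -19.75/3 = -6.5833
  S[Y,Y] = ((-3.75)·(-3.75) + (2.25)·(2.25) + (3.25)·(3.25) + (-1.75)·(-1.75)) / 3 = 32.75/3 = 10.9167
  S = [[4.25, -6.5833],
 [-6.5833, 10.9167]].

Step 3 — invert S. det(S) = 4.25·10.9167 - (-6.5833)² = 3.0556.
  S^{-1} = (1/det) · [[d, -b], [-b, a]] = [[3.5727, 2.1545],
 [2.1545, 1.3909]].

Step 4 — quadratic form (x̄ - mu_0)^T · S^{-1} · (x̄ - mu_0):
  S^{-1} · (x̄ - mu_0) = (-21.8182, -13.3636),
  (x̄ - mu_0)^T · [...] = (-4.75)·(-21.8182) + (-2.25)·(-13.3636) = 133.7045.

Step 5 — scale by n: T² = 4 · 133.7045 = 534.8182.

T² ≈ 534.8182


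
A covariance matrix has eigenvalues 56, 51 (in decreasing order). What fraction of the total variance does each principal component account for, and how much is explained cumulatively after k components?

Step 1 — total variance = trace(Sigma) = Σ λ_i = 56 + 51 = 107.

Step 2 — fraction explained by component i = λ_i / Σ λ:
  PC1: 56/107 = 0.5234
  PC2: 51/107 = 0.4766

Step 3 — cumulative fraction after k components = (λ_1 + ... + λ_k) / Σ λ:
  k = 1: 56/107 = 0.5234
  k = 2: (56 + 51)/107 = 107/107 = 1

Summary (fraction, with percent):

explained: PC1 0.5234 (52.34%), PC2 0.4766 (47.66%);  cumulative: 0.5234, 1
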